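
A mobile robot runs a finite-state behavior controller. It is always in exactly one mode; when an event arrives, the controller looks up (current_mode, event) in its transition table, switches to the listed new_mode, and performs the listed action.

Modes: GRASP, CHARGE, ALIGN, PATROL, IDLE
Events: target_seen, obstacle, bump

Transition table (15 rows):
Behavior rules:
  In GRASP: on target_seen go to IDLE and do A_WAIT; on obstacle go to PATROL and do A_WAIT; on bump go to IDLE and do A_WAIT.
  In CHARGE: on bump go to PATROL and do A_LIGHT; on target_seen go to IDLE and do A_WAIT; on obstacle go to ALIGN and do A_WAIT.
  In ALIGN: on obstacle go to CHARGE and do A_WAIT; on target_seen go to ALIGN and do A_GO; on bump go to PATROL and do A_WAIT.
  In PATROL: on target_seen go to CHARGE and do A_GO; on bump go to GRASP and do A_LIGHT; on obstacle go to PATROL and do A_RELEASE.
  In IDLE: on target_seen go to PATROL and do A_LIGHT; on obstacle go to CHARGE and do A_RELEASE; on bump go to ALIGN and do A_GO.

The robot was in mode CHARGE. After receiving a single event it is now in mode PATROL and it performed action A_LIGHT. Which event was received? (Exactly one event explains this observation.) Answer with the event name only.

bump

try target_seen: (CHARGE, target_seen) → (IDLE, A_WAIT)
try obstacle: (CHARGE, obstacle) → (ALIGN, A_WAIT)
try bump: (CHARGE, bump) → (PATROL, A_LIGHT)  ← matches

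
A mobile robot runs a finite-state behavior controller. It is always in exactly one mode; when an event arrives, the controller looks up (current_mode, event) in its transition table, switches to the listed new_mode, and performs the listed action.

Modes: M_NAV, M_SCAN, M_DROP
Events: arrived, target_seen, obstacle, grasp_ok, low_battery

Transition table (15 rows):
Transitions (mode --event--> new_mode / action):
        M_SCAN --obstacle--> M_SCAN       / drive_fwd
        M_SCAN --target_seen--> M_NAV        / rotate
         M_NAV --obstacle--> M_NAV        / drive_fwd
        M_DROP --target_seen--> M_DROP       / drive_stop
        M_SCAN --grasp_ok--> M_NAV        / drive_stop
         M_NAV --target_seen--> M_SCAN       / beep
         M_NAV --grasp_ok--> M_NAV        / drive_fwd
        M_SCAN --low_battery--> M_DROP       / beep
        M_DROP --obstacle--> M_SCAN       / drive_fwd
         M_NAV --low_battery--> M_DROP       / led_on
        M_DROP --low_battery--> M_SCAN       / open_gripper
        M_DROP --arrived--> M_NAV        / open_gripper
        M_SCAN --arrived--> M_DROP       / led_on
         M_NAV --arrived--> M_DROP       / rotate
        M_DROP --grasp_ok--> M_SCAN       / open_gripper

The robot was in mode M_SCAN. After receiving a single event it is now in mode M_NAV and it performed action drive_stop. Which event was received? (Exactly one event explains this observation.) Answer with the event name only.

grasp_ok

try arrived: (M_SCAN, arrived) → (M_DROP, led_on)
try target_seen: (M_SCAN, target_seen) → (M_NAV, rotate)
try obstacle: (M_SCAN, obstacle) → (M_SCAN, drive_fwd)
try grasp_ok: (M_SCAN, grasp_ok) → (M_NAV, drive_stop)  ← matches
try low_battery: (M_SCAN, low_battery) → (M_DROP, beep)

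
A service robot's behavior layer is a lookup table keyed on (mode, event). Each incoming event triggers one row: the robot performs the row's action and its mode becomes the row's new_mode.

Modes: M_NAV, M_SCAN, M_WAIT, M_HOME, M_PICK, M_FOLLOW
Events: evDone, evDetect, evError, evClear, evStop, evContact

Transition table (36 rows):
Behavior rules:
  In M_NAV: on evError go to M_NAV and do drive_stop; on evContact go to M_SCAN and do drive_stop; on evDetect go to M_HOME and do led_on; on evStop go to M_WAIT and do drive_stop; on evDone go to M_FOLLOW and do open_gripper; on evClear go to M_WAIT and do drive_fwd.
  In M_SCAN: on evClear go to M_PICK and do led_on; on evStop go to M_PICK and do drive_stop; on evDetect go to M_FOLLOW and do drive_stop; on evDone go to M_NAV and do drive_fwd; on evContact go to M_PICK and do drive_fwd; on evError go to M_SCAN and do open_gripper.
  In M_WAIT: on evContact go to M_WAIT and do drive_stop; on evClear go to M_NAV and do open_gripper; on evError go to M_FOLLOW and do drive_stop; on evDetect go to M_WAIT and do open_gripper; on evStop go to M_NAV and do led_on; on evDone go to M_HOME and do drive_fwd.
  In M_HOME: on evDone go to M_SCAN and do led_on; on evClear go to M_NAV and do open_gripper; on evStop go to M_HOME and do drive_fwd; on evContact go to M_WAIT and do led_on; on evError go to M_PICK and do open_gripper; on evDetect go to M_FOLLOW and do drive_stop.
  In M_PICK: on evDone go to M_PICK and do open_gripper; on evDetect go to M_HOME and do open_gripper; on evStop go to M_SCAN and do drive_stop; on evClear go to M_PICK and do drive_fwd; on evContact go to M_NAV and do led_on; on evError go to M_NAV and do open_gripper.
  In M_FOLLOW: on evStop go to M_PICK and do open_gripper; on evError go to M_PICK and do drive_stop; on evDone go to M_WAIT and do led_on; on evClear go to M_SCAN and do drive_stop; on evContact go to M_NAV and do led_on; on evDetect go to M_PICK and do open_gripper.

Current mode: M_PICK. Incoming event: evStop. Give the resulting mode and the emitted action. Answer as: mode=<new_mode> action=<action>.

current mode = M_PICK; filter table to that mode:
  (M_PICK, evDone) → (M_PICK, open_gripper)
  (M_PICK, evDetect) → (M_HOME, open_gripper)
  (M_PICK, evStop) → (M_SCAN, drive_stop)  ← event matches
  (M_PICK, evClear) → (M_PICK, drive_fwd)
  (M_PICK, evContact) → (M_NAV, led_on)
  (M_PICK, evError) → (M_NAV, open_gripper)
event = evStop selects (M_SCAN, drive_stop)

mode=M_SCAN action=drive_stop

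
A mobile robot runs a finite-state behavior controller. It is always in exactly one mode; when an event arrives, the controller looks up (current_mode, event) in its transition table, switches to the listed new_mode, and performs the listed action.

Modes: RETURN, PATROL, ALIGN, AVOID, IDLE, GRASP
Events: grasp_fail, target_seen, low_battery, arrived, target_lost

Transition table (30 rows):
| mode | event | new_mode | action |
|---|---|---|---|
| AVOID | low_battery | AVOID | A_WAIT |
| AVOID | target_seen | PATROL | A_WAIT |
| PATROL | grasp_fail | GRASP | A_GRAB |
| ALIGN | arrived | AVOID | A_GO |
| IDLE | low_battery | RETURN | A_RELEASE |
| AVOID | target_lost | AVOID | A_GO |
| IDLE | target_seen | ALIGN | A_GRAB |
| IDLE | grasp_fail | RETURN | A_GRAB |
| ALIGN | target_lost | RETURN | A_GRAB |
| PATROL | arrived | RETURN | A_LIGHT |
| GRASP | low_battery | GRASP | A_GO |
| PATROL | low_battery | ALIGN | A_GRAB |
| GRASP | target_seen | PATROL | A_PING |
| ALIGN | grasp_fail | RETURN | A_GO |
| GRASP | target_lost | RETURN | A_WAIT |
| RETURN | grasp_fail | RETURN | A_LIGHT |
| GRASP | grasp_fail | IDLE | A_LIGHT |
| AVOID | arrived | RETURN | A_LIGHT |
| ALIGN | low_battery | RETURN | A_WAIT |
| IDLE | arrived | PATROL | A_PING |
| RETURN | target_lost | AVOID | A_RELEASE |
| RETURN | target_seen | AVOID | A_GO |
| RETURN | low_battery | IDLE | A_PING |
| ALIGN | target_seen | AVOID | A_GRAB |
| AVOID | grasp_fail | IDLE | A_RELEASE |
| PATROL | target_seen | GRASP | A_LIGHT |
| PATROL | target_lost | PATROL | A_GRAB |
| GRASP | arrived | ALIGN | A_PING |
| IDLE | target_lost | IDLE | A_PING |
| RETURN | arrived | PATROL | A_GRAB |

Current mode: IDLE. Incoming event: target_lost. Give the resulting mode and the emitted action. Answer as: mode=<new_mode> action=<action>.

mode=IDLE action=A_PING

current mode = IDLE; filter table to that mode:
  (IDLE, low_battery) → (RETURN, A_RELEASE)
  (IDLE, target_seen) → (ALIGN, A_GRAB)
  (IDLE, grasp_fail) → (RETURN, A_GRAB)
  (IDLE, arrived) → (PATROL, A_PING)
  (IDLE, target_lost) → (IDLE, A_PING)  ← event matches
event = target_lost selects (IDLE, A_PING)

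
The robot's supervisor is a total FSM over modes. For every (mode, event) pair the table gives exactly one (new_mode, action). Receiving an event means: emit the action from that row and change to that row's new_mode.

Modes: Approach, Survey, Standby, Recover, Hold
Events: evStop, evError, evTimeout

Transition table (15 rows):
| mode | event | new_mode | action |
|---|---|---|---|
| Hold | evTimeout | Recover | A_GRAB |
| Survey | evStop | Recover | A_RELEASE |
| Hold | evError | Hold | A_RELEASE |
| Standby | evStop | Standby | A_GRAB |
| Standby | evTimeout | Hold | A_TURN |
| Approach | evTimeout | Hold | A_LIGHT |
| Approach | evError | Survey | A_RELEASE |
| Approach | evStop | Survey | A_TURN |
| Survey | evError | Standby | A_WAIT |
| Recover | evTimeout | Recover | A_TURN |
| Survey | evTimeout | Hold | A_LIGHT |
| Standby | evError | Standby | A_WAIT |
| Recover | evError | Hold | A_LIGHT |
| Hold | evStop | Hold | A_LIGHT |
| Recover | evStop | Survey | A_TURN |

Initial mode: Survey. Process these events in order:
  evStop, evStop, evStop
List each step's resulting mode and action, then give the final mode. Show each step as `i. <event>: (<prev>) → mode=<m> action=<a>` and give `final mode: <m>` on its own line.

1. evStop: (Survey) → mode=Recover action=A_RELEASE
2. evStop: (Recover) → mode=Survey action=A_TURN
3. evStop: (Survey) → mode=Recover action=A_RELEASE

final mode: Recover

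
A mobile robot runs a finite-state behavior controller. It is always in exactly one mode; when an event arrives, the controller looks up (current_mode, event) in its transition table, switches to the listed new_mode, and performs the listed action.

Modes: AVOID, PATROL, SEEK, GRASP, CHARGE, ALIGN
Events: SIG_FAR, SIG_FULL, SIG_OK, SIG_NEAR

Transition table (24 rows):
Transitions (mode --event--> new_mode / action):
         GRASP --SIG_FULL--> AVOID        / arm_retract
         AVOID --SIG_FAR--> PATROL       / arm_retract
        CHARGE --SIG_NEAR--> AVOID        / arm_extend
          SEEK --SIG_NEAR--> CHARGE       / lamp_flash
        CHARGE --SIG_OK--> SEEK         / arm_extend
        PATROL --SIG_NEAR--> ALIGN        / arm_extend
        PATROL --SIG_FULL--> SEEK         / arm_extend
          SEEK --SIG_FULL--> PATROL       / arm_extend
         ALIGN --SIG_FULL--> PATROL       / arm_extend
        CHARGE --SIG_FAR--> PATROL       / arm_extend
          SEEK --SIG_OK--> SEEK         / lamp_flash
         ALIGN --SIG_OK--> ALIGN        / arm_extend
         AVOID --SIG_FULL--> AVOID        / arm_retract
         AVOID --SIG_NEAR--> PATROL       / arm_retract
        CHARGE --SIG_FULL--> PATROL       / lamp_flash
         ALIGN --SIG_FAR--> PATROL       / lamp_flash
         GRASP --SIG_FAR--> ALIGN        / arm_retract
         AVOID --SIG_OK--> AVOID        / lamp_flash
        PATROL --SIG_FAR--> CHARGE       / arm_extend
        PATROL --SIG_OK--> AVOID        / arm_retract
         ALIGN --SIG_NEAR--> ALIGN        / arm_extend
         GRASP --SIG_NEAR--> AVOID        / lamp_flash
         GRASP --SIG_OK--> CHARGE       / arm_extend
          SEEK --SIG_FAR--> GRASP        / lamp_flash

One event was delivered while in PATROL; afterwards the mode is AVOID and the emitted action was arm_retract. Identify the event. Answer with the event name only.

try SIG_FAR: (PATROL, SIG_FAR) → (CHARGE, arm_extend)
try SIG_FULL: (PATROL, SIG_FULL) → (SEEK, arm_extend)
try SIG_OK: (PATROL, SIG_OK) → (AVOID, arm_retract)  ← matches
try SIG_NEAR: (PATROL, SIG_NEAR) → (ALIGN, arm_extend)

SIG_OK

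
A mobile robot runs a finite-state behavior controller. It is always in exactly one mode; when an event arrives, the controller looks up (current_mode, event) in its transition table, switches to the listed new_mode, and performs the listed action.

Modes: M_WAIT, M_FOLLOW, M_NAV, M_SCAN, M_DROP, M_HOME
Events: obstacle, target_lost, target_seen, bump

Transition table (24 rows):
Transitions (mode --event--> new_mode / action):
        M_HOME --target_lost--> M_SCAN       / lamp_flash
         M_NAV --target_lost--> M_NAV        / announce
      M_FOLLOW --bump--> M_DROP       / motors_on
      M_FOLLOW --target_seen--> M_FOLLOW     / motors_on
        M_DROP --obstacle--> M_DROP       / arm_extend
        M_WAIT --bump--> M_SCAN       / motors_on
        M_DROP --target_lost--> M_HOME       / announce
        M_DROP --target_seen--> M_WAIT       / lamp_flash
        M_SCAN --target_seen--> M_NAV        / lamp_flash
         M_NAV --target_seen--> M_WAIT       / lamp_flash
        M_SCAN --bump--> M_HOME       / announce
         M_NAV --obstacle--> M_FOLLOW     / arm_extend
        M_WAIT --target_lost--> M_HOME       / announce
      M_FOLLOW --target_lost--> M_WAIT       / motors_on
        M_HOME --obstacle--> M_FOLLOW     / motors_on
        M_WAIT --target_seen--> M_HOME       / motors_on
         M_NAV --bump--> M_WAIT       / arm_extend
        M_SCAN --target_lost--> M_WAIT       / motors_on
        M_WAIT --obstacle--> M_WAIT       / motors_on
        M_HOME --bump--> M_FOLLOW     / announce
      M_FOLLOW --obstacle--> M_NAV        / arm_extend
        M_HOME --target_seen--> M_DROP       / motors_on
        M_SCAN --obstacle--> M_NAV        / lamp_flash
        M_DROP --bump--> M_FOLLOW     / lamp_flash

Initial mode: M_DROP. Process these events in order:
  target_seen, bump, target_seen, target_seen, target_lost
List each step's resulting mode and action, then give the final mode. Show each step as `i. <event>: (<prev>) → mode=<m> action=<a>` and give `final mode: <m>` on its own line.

1. target_seen: (M_DROP) → mode=M_WAIT action=lamp_flash
2. bump: (M_WAIT) → mode=M_SCAN action=motors_on
3. target_seen: (M_SCAN) → mode=M_NAV action=lamp_flash
4. target_seen: (M_NAV) → mode=M_WAIT action=lamp_flash
5. target_lost: (M_WAIT) → mode=M_HOME action=announce

final mode: M_HOME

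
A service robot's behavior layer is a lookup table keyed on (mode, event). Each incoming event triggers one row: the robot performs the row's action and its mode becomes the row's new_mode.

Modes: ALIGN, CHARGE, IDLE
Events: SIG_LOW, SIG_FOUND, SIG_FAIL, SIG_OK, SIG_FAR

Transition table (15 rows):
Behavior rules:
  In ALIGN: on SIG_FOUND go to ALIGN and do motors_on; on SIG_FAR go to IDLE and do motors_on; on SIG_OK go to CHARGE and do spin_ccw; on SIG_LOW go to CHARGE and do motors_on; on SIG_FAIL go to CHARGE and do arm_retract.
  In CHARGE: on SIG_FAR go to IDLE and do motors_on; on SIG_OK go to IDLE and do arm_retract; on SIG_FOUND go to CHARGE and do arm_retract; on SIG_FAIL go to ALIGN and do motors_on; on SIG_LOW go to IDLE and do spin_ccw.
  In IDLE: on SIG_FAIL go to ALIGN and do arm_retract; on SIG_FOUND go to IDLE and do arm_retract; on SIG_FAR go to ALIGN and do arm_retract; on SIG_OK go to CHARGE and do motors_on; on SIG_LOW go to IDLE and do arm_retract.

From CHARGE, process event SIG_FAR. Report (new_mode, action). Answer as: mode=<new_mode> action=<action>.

current mode = CHARGE; filter table to that mode:
  (CHARGE, SIG_FAR) → (IDLE, motors_on)  ← event matches
  (CHARGE, SIG_OK) → (IDLE, arm_retract)
  (CHARGE, SIG_FOUND) → (CHARGE, arm_retract)
  (CHARGE, SIG_FAIL) → (ALIGN, motors_on)
  (CHARGE, SIG_LOW) → (IDLE, spin_ccw)
event = SIG_FAR selects (IDLE, motors_on)

mode=IDLE action=motors_on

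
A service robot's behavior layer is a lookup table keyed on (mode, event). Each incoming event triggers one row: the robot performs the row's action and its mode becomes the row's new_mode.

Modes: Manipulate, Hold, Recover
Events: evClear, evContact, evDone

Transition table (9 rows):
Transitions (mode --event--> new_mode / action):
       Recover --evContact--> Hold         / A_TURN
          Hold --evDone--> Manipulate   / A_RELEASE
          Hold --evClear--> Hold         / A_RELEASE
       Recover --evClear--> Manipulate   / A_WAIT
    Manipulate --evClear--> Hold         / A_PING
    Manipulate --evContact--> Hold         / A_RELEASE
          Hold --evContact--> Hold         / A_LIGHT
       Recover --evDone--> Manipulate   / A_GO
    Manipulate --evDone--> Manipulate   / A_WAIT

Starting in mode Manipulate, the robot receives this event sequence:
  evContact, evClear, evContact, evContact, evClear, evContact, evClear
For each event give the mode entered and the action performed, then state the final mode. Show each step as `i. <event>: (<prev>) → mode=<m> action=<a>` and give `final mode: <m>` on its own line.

final mode: Hold

1. evContact: (Manipulate) → mode=Hold action=A_RELEASE
2. evClear: (Hold) → mode=Hold action=A_RELEASE
3. evContact: (Hold) → mode=Hold action=A_LIGHT
4. evContact: (Hold) → mode=Hold action=A_LIGHT
5. evClear: (Hold) → mode=Hold action=A_RELEASE
6. evContact: (Hold) → mode=Hold action=A_LIGHT
7. evClear: (Hold) → mode=Hold action=A_RELEASE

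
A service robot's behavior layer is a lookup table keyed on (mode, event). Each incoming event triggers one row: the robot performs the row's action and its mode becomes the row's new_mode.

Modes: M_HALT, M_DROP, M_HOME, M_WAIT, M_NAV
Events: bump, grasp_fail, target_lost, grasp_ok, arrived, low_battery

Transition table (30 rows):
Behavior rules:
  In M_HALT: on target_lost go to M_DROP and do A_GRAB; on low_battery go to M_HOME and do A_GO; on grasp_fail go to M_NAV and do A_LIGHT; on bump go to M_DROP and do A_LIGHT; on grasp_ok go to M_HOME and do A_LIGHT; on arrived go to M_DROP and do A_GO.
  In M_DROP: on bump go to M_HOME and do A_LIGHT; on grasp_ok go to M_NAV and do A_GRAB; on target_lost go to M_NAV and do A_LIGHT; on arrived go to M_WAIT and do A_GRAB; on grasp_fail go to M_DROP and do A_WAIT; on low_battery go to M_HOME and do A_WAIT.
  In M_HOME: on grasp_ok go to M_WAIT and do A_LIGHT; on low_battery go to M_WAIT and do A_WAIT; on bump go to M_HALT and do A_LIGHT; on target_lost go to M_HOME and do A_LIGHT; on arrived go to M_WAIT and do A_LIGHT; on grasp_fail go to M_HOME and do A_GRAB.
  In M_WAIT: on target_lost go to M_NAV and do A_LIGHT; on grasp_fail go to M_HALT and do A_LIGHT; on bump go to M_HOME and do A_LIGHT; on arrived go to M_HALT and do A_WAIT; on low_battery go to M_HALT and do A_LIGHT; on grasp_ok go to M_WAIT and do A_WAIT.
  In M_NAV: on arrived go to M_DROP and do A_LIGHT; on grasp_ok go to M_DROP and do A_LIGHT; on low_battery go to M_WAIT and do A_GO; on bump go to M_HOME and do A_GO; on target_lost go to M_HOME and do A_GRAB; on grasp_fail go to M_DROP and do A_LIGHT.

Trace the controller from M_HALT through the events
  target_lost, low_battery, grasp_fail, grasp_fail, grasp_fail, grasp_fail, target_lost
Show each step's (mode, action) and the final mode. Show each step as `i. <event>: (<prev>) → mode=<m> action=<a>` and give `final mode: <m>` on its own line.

final mode: M_HOME

1. target_lost: (M_HALT) → mode=M_DROP action=A_GRAB
2. low_battery: (M_DROP) → mode=M_HOME action=A_WAIT
3. grasp_fail: (M_HOME) → mode=M_HOME action=A_GRAB
4. grasp_fail: (M_HOME) → mode=M_HOME action=A_GRAB
5. grasp_fail: (M_HOME) → mode=M_HOME action=A_GRAB
6. grasp_fail: (M_HOME) → mode=M_HOME action=A_GRAB
7. target_lost: (M_HOME) → mode=M_HOME action=A_LIGHT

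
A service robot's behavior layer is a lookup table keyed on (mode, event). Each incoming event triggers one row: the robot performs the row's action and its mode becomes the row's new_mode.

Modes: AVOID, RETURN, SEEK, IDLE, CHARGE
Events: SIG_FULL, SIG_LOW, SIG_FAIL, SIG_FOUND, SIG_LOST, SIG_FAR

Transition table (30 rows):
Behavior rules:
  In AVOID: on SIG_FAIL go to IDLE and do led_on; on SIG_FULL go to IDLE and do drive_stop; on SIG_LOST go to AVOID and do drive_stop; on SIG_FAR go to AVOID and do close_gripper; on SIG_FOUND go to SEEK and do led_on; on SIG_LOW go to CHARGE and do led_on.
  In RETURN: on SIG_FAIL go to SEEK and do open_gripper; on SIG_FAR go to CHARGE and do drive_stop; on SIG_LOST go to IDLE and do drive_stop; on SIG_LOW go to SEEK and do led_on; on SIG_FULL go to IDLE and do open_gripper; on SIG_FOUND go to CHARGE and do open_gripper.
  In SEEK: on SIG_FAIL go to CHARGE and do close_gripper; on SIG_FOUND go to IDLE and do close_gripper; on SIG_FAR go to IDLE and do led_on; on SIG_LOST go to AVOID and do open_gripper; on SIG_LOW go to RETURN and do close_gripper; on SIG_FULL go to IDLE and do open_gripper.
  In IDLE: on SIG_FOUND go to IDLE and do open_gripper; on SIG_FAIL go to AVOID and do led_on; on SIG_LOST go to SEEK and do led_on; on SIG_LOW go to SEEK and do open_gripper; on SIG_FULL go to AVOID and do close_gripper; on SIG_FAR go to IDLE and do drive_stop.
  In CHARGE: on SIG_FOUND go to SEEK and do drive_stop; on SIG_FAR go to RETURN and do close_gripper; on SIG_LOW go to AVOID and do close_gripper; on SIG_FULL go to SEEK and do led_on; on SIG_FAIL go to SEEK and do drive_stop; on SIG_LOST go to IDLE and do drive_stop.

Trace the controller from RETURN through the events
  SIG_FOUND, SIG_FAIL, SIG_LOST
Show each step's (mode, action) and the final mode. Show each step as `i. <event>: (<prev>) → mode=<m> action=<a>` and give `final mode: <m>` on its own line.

final mode: AVOID

1. SIG_FOUND: (RETURN) → mode=CHARGE action=open_gripper
2. SIG_FAIL: (CHARGE) → mode=SEEK action=drive_stop
3. SIG_LOST: (SEEK) → mode=AVOID action=open_gripper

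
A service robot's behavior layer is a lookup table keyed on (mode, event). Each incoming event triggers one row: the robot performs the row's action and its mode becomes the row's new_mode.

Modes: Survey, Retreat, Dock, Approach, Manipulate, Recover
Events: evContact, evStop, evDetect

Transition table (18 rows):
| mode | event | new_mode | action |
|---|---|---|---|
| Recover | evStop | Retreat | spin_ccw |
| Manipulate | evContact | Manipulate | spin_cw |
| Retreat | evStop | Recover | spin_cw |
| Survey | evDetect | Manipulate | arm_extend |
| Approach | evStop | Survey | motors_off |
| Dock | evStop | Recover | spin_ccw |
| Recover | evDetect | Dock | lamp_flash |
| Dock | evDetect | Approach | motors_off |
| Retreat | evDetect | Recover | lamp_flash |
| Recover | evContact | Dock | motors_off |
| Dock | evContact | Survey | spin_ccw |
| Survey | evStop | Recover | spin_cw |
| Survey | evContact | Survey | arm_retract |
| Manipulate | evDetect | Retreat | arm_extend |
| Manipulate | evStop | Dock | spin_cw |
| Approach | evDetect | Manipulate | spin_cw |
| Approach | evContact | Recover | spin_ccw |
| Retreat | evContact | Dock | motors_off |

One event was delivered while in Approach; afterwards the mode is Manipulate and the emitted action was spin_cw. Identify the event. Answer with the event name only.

evDetect

try evContact: (Approach, evContact) → (Recover, spin_ccw)
try evStop: (Approach, evStop) → (Survey, motors_off)
try evDetect: (Approach, evDetect) → (Manipulate, spin_cw)  ← matches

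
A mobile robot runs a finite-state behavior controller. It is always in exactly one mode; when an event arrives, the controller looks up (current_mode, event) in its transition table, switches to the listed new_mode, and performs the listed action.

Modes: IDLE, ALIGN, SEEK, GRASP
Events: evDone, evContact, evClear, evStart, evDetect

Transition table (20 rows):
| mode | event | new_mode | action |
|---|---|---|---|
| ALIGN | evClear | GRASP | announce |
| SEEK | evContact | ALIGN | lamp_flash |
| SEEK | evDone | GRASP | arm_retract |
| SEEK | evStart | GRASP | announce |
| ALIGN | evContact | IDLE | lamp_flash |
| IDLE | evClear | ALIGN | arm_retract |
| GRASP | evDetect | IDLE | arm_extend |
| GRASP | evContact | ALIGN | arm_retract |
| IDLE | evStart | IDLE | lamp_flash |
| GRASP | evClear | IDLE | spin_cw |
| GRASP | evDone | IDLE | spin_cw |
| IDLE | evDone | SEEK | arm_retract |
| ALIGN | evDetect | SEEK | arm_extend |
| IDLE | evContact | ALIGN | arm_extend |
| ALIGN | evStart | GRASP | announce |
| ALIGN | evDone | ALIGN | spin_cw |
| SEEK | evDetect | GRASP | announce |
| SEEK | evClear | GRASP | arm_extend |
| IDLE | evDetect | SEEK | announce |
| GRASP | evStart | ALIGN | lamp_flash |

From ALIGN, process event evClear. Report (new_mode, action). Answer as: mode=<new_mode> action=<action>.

mode=GRASP action=announce

current mode = ALIGN; filter table to that mode:
  (ALIGN, evClear) → (GRASP, announce)  ← event matches
  (ALIGN, evContact) → (IDLE, lamp_flash)
  (ALIGN, evDetect) → (SEEK, arm_extend)
  (ALIGN, evStart) → (GRASP, announce)
  (ALIGN, evDone) → (ALIGN, spin_cw)
event = evClear selects (GRASP, announce)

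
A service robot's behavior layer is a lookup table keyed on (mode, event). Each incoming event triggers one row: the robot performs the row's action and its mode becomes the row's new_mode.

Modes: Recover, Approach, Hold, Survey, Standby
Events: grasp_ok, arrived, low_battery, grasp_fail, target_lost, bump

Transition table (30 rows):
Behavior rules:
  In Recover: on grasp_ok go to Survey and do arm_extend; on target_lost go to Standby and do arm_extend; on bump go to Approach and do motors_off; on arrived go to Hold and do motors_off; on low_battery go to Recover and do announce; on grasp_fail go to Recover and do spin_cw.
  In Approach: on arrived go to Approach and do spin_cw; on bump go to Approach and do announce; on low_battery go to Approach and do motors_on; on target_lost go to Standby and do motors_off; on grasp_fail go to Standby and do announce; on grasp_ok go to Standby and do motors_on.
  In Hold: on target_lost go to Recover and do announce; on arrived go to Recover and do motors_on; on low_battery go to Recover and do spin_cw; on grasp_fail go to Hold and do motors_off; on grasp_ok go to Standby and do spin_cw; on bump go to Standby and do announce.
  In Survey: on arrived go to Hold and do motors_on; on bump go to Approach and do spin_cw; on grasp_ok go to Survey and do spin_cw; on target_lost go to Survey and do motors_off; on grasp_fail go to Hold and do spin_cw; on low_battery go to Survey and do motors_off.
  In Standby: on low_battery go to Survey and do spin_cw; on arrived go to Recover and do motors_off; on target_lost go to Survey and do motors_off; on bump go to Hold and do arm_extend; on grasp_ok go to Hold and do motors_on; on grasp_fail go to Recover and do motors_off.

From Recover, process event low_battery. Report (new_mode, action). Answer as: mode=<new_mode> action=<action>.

current mode = Recover; filter table to that mode:
  (Recover, grasp_ok) → (Survey, arm_extend)
  (Recover, target_lost) → (Standby, arm_extend)
  (Recover, bump) → (Approach, motors_off)
  (Recover, arrived) → (Hold, motors_off)
  (Recover, low_battery) → (Recover, announce)  ← event matches
  (Recover, grasp_fail) → (Recover, spin_cw)
event = low_battery selects (Recover, announce)

mode=Recover action=announce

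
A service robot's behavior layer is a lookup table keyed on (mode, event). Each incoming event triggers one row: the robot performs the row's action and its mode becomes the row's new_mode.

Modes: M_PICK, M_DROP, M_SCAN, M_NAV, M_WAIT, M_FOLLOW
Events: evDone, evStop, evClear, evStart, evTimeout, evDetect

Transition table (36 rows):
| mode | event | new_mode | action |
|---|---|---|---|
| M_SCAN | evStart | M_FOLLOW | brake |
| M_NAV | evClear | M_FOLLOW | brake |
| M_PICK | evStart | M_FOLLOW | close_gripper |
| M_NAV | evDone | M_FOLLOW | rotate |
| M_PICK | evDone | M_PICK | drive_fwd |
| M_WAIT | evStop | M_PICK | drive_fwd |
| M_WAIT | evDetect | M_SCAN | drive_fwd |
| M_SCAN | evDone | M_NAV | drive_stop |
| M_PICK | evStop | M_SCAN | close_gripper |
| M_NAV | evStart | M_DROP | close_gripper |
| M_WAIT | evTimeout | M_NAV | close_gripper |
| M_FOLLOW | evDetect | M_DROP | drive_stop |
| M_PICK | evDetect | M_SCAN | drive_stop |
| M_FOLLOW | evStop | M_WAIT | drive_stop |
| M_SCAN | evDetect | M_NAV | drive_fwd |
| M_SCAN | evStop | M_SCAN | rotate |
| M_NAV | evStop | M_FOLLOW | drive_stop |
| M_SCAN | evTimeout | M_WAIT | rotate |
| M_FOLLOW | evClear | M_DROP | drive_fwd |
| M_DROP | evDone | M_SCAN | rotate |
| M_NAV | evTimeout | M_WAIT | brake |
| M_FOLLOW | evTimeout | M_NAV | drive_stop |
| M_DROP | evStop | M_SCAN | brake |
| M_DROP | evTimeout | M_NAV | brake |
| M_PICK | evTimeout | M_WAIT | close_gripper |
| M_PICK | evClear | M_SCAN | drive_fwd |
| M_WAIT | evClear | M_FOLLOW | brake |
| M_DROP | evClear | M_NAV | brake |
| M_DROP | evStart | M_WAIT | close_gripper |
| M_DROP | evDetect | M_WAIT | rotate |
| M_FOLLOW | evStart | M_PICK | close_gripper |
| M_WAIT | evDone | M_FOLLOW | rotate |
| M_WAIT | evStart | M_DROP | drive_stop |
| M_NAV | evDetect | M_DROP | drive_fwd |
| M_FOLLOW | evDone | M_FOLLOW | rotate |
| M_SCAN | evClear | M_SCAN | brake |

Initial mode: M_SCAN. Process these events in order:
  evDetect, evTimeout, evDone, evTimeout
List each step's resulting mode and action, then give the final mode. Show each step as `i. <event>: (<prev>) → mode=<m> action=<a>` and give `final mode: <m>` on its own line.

final mode: M_NAV

1. evDetect: (M_SCAN) → mode=M_NAV action=drive_fwd
2. evTimeout: (M_NAV) → mode=M_WAIT action=brake
3. evDone: (M_WAIT) → mode=M_FOLLOW action=rotate
4. evTimeout: (M_FOLLOW) → mode=M_NAV action=drive_stop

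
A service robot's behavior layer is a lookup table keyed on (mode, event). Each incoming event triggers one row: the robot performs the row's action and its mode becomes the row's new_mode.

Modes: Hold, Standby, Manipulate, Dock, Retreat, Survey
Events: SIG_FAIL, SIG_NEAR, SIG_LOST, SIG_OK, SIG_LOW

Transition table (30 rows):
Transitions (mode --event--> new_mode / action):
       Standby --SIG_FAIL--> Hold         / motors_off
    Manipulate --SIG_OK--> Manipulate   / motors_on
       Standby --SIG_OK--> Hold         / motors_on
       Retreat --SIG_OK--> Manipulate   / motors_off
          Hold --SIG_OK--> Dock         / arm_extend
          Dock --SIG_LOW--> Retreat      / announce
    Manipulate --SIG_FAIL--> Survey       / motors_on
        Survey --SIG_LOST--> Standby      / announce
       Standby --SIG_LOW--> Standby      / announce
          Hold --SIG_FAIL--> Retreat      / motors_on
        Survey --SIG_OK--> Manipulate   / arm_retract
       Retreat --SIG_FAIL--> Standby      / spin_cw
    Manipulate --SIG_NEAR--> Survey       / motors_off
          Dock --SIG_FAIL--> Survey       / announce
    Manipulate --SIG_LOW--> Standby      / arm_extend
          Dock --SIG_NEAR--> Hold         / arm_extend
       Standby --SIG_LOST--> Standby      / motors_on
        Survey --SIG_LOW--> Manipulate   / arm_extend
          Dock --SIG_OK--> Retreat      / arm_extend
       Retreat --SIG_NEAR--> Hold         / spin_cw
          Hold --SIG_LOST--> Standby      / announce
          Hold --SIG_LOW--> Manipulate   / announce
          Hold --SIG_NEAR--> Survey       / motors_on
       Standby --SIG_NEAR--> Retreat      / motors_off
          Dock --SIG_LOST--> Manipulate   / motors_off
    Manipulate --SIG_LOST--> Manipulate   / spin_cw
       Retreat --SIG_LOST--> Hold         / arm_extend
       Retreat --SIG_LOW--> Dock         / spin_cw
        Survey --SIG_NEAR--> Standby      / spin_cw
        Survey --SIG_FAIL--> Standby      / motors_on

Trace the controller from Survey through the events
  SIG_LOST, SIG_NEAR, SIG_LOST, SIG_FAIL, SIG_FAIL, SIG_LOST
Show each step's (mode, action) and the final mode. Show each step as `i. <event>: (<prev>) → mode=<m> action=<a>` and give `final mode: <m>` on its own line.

final mode: Standby

1. SIG_LOST: (Survey) → mode=Standby action=announce
2. SIG_NEAR: (Standby) → mode=Retreat action=motors_off
3. SIG_LOST: (Retreat) → mode=Hold action=arm_extend
4. SIG_FAIL: (Hold) → mode=Retreat action=motors_on
5. SIG_FAIL: (Retreat) → mode=Standby action=spin_cw
6. SIG_LOST: (Standby) → mode=Standby action=motors_on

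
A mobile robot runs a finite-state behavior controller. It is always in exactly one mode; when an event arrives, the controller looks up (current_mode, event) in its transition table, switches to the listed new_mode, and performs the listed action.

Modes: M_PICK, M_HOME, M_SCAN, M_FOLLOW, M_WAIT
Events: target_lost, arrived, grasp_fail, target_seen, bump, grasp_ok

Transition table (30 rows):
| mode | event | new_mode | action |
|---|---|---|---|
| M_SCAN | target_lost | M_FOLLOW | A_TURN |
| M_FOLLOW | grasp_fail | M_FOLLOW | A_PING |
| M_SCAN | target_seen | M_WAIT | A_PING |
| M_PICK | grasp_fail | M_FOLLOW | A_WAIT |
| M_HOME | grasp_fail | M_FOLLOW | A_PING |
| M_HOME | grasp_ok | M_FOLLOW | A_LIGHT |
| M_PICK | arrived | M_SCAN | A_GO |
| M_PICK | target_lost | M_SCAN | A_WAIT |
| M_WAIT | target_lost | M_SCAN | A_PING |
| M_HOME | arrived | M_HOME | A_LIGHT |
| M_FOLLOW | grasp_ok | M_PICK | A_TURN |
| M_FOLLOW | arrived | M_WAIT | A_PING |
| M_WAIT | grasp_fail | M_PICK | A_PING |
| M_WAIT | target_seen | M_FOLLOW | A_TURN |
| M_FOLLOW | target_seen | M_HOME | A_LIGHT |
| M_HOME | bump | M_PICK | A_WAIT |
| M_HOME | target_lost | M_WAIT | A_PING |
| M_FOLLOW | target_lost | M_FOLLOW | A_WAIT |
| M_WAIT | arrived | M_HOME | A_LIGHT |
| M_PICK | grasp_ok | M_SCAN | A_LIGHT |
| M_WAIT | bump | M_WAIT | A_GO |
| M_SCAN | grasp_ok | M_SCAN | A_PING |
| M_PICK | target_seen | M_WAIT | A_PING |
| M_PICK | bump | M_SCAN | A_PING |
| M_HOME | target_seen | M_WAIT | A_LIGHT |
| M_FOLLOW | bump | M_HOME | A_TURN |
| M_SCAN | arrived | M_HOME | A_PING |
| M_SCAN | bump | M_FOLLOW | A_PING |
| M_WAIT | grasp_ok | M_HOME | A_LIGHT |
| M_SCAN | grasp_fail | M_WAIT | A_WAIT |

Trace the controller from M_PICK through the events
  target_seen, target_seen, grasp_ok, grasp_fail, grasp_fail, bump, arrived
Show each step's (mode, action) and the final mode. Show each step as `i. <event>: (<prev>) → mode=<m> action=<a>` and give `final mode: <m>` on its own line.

1. target_seen: (M_PICK) → mode=M_WAIT action=A_PING
2. target_seen: (M_WAIT) → mode=M_FOLLOW action=A_TURN
3. grasp_ok: (M_FOLLOW) → mode=M_PICK action=A_TURN
4. grasp_fail: (M_PICK) → mode=M_FOLLOW action=A_WAIT
5. grasp_fail: (M_FOLLOW) → mode=M_FOLLOW action=A_PING
6. bump: (M_FOLLOW) → mode=M_HOME action=A_TURN
7. arrived: (M_HOME) → mode=M_HOME action=A_LIGHT

final mode: M_HOME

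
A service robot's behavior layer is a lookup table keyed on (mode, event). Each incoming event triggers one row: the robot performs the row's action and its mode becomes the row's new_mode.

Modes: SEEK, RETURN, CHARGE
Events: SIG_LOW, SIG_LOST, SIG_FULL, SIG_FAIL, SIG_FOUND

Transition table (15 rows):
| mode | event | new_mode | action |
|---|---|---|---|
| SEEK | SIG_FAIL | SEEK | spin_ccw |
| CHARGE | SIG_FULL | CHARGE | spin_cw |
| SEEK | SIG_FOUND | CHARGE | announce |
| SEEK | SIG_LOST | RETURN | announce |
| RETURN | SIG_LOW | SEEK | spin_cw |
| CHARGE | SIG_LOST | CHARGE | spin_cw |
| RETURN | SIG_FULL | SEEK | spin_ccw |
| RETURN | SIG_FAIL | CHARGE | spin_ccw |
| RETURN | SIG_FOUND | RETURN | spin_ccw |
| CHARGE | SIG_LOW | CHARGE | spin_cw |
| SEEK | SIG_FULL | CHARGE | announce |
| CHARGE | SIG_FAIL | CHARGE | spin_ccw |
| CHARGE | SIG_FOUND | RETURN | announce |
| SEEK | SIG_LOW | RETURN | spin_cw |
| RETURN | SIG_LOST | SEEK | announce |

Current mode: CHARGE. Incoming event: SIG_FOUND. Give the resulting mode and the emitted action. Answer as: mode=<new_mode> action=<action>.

current mode = CHARGE; filter table to that mode:
  (CHARGE, SIG_FULL) → (CHARGE, spin_cw)
  (CHARGE, SIG_LOST) → (CHARGE, spin_cw)
  (CHARGE, SIG_LOW) → (CHARGE, spin_cw)
  (CHARGE, SIG_FAIL) → (CHARGE, spin_ccw)
  (CHARGE, SIG_FOUND) → (RETURN, announce)  ← event matches
event = SIG_FOUND selects (RETURN, announce)

mode=RETURN action=announce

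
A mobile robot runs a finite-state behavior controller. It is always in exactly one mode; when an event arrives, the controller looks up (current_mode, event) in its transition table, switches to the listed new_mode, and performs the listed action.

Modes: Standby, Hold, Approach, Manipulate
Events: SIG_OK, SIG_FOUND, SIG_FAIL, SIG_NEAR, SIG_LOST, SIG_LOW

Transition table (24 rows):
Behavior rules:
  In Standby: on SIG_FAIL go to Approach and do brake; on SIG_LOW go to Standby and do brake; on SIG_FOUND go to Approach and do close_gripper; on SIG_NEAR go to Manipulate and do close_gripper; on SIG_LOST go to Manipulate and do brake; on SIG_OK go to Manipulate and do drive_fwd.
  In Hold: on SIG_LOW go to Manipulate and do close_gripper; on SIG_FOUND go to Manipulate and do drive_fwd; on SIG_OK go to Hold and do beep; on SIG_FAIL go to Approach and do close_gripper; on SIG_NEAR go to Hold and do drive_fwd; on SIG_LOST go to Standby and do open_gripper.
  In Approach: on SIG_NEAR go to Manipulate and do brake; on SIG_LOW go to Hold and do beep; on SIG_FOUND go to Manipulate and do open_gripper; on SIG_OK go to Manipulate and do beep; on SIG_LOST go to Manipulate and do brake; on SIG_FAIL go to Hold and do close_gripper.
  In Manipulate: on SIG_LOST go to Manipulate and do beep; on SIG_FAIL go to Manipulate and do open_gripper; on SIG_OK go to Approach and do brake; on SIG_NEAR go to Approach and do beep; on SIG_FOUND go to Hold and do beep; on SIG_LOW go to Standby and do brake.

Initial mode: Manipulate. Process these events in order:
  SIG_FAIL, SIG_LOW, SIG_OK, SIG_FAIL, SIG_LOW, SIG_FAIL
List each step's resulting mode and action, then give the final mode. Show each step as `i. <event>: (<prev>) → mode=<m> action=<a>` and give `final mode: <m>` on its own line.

final mode: Approach

1. SIG_FAIL: (Manipulate) → mode=Manipulate action=open_gripper
2. SIG_LOW: (Manipulate) → mode=Standby action=brake
3. SIG_OK: (Standby) → mode=Manipulate action=drive_fwd
4. SIG_FAIL: (Manipulate) → mode=Manipulate action=open_gripper
5. SIG_LOW: (Manipulate) → mode=Standby action=brake
6. SIG_FAIL: (Standby) → mode=Approach action=brake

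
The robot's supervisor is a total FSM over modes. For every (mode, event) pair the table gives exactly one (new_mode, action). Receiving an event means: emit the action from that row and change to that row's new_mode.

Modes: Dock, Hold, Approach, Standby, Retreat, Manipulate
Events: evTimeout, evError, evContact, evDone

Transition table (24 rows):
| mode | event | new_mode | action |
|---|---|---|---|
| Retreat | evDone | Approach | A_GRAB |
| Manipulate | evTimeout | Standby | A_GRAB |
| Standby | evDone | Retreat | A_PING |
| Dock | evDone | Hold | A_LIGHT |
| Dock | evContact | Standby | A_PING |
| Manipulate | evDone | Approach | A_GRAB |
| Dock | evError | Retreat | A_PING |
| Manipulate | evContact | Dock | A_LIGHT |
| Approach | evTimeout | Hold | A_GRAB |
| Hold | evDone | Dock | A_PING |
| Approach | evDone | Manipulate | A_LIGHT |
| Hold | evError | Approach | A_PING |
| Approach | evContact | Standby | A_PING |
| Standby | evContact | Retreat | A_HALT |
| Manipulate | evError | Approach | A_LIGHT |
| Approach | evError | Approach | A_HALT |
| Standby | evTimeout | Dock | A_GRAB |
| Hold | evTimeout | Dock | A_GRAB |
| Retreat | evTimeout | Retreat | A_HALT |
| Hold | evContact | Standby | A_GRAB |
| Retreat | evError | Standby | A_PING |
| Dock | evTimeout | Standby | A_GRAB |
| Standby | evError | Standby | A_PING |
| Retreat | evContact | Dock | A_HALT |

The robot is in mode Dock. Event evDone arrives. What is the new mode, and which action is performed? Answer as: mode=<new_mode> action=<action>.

current mode = Dock; filter table to that mode:
  (Dock, evDone) → (Hold, A_LIGHT)  ← event matches
  (Dock, evContact) → (Standby, A_PING)
  (Dock, evError) → (Retreat, A_PING)
  (Dock, evTimeout) → (Standby, A_GRAB)
event = evDone selects (Hold, A_LIGHT)

mode=Hold action=A_LIGHT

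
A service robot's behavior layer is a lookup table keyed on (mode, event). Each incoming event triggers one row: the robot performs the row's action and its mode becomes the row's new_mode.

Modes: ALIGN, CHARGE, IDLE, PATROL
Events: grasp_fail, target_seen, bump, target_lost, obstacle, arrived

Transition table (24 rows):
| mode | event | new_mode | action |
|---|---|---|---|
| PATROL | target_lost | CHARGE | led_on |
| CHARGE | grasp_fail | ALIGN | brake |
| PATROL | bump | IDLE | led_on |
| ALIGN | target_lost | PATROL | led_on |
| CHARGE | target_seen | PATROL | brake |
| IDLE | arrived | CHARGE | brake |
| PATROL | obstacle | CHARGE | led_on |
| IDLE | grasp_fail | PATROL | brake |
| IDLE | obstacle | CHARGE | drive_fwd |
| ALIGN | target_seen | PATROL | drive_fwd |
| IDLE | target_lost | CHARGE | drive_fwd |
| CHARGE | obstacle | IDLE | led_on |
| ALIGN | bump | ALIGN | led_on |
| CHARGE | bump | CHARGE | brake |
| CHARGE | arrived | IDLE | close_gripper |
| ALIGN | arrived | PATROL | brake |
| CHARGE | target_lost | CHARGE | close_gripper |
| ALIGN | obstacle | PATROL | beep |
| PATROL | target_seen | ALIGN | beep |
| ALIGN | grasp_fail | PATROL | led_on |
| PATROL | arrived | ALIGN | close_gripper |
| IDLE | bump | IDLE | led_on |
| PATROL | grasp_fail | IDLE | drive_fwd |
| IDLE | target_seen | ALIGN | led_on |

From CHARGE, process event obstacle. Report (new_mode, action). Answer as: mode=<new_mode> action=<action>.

current mode = CHARGE; filter table to that mode:
  (CHARGE, grasp_fail) → (ALIGN, brake)
  (CHARGE, target_seen) → (PATROL, brake)
  (CHARGE, obstacle) → (IDLE, led_on)  ← event matches
  (CHARGE, bump) → (CHARGE, brake)
  (CHARGE, arrived) → (IDLE, close_gripper)
  (CHARGE, target_lost) → (CHARGE, close_gripper)
event = obstacle selects (IDLE, led_on)

mode=IDLE action=led_on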